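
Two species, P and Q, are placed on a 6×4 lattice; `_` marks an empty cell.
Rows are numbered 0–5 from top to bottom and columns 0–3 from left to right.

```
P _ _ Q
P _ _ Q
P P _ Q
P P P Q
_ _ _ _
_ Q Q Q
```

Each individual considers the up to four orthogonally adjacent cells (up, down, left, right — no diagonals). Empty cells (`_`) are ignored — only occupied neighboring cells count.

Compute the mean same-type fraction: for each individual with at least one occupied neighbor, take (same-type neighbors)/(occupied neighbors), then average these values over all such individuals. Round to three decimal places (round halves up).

0.929

Row 0: (0,0)P 1/1 · (0,3)Q 1/1
Row 1: (1,0)P 2/2 · (1,3)Q 2/2
Row 2: (2,0)P 3/3 · (2,1)P 2/2 · (2,3)Q 2/2
Row 3: (3,0)P 2/2 · (3,1)P 3/3 · (3,2)P 1/2 · (3,3)Q 1/2
Row 5: (5,1)Q 1/1 · (5,2)Q 2/2 · (5,3)Q 1/1
Sum over 14 individuals: 1/1 + 1/1 + 2/2 + 2/2 + 3/3 + 2/2 + 2/2 + 2/2 + 3/3 + 1/2 + 1/2 + 1/1 + 2/2 + 1/1 = 13; mean = 13 ÷ 14 = 13/14 = 0.928571… → 0.929.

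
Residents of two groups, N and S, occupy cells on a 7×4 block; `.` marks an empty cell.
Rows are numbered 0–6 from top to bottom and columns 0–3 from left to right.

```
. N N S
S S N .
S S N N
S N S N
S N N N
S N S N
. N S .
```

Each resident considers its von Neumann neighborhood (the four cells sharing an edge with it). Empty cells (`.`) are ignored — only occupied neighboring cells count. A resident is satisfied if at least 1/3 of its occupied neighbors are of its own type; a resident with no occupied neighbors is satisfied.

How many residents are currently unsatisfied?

Row 0: (0,1)N 1/2 ✓ · (0,2)N 2/3 ✓ · (0,3)S 0/1 ✗
Row 1: (1,0)S 2/2 ✓ · (1,1)S 2/4 ✓ · (1,2)N 2/3 ✓
Row 2: (2,0)S 3/3 ✓ · (2,1)S 2/4 ✓ · (2,2)N 2/4 ✓ · (2,3)N 2/2 ✓
Row 3: (3,0)S 2/3 ✓ · (3,1)N 1/4 ✗ · (3,2)S 0/4 ✗ · (3,3)N 2/3 ✓
Row 4: (4,0)S 2/3 ✓ · (4,1)N 3/4 ✓ · (4,2)N 2/4 ✓ · (4,3)N 3/3 ✓
Row 5: (5,0)S 1/2 ✓ · (5,1)N 2/4 ✓ · (5,2)S 1/4 ✗ · (5,3)N 1/2 ✓
Row 6: (6,1)N 1/2 ✓ · (6,2)S 1/2 ✓
Unsatisfied: (0,3), (3,1), (3,2), (5,2) — 4 in total.

4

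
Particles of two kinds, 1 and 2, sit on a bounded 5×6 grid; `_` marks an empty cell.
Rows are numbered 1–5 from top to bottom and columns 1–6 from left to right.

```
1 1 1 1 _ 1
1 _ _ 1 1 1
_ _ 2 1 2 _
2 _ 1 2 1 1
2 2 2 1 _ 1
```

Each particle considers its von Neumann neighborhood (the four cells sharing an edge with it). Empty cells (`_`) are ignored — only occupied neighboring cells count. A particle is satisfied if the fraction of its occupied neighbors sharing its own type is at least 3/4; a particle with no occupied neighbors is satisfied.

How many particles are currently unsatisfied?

9

Row 1: (1,1)1 2/2 ✓ · (1,2)1 2/2 ✓ · (1,3)1 2/2 ✓ · (1,4)1 2/2 ✓ · (1,6)1 1/1 ✓
Row 2: (2,1)1 1/1 ✓ · (2,4)1 3/3 ✓ · (2,5)1 2/3 ✗ · (2,6)1 2/2 ✓
Row 3: (3,3)2 0/2 ✗ · (3,4)1 1/4 ✗ · (3,5)2 0/3 ✗
Row 4: (4,1)2 1/1 ✓ · (4,3)1 0/3 ✗ · (4,4)2 0/4 ✗ · (4,5)1 1/3 ✗ · (4,6)1 2/2 ✓
Row 5: (5,1)2 2/2 ✓ · (5,2)2 2/2 ✓ · (5,3)2 1/3 ✗ · (5,4)1 0/2 ✗ · (5,6)1 1/1 ✓
Unsatisfied: (2,5), (3,3), (3,4), (3,5), (4,3), (4,4), (4,5), (5,3), (5,4) — 9 in total.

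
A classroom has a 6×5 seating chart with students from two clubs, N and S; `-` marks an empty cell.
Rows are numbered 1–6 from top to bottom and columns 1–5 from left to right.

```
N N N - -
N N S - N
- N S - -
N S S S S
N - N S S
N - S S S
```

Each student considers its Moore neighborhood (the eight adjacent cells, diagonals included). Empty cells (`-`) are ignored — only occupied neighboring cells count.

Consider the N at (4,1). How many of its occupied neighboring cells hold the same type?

Occupied neighbors of (4,1): (3,2)=N, (4,2)=S, (5,1)=N.
Same type (N): 2 of 3.

2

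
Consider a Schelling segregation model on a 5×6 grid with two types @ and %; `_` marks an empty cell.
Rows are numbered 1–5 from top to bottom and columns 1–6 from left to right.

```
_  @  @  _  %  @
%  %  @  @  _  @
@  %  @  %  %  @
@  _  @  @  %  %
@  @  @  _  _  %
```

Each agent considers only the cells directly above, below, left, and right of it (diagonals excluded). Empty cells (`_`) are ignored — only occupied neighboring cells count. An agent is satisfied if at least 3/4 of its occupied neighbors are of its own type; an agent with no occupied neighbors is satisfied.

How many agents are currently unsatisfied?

(1,2)@ 1/2 not
(1,3)@ 2/2 satisfied
(1,5)% 0/1 not
(1,6)@ 1/2 not
(2,1)% 1/2 not
(2,2)% 2/4 not
(2,3)@ 3/4 satisfied
(2,4)@ 1/2 not
(2,6)@ 2/2 satisfied
(3,1)@ 1/3 not
(3,2)% 1/3 not
(3,3)@ 2/4 not
(3,4)% 1/4 not
(3,5)% 2/3 not
(3,6)@ 1/3 not
(4,1)@ 2/2 satisfied
(4,3)@ 3/3 satisfied
(4,4)@ 1/3 not
(4,5)% 2/3 not
(4,6)% 2/3 not
(5,1)@ 2/2 satisfied
(5,2)@ 2/2 satisfied
(5,3)@ 2/2 satisfied
(5,6)% 1/1 satisfied
Unsatisfied: (1,2), (1,5), (1,6), (2,1), (2,2), (2,4), (3,1), (3,2), (3,3), (3,4), (3,5), (3,6), (4,4), (4,5), (4,6) — 15 in total.

15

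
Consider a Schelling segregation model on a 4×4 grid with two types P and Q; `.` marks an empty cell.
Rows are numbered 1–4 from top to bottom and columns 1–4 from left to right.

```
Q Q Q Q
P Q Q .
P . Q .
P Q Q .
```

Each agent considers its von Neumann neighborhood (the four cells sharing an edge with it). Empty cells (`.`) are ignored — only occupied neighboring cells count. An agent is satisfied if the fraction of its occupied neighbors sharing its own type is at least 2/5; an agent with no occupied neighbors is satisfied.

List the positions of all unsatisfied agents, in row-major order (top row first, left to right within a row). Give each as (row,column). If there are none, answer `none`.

(1,1)Q 1/2 ok
(1,2)Q 3/3 ok
(1,3)Q 3/3 ok
(1,4)Q 1/1 ok
(2,1)P 1/3 unhappy
(2,2)Q 2/3 ok
(2,3)Q 3/3 ok
(3,1)P 2/2 ok
(3,3)Q 2/2 ok
(4,1)P 1/2 ok
(4,2)Q 1/2 ok
(4,3)Q 2/2 ok

(2,1)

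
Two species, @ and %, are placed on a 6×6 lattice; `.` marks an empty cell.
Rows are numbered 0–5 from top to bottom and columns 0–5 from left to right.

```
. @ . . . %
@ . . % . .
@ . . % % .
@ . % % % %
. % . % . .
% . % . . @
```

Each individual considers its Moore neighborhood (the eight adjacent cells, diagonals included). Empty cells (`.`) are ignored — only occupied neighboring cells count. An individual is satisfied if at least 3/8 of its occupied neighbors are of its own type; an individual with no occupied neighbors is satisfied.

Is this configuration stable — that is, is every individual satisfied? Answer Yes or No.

Row 0: (0,1)@ 1/1 satisfied · (0,5)% 0/0 satisfied
Row 1: (1,0)@ 2/2 satisfied · (1,3)% 2/2 satisfied
Row 2: (2,0)@ 2/2 satisfied · (2,3)% 5/5 satisfied · (2,4)% 5/5 satisfied
Row 3: (3,0)@ 1/2 satisfied · (3,2)% 4/4 satisfied · (3,3)% 5/5 satisfied · (3,4)% 5/5 satisfied · (3,5)% 2/2 satisfied
Row 4: (4,1)% 3/4 satisfied · (4,3)% 4/4 satisfied
Row 5: (5,0)% 1/1 satisfied · (5,2)% 2/2 satisfied · (5,5)@ 0/0 satisfied
All meet the threshold, so the configuration is stable.

Yes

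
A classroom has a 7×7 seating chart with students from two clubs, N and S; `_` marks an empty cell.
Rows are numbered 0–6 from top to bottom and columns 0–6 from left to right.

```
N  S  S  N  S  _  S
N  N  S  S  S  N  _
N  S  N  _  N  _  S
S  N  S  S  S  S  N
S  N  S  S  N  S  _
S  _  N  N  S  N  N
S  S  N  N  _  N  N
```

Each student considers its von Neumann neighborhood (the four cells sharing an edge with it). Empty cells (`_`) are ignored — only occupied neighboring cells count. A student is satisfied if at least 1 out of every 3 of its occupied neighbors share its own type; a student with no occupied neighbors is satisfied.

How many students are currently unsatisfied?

11

Row 0: (0,0)N 1/2 ok · (0,1)S 1/3 ok · (0,2)S 2/3 ok · (0,3)N 0/3 unhappy · (0,4)S 1/2 ok · (0,6)S 0/0 ok
Row 1: (1,0)N 3/3 ok · (1,1)N 1/4 unhappy · (1,2)S 2/4 ok · (1,3)S 2/3 ok · (1,4)S 2/4 ok · (1,5)N 0/1 unhappy
Row 2: (2,0)N 1/3 ok · (2,1)S 0/4 unhappy · (2,2)N 0/3 unhappy · (2,4)N 0/2 unhappy · (2,6)S 0/1 unhappy
Row 3: (3,0)S 1/3 ok · (3,1)N 1/4 unhappy · (3,2)S 2/4 ok · (3,3)S 3/3 ok · (3,4)S 2/4 ok · (3,5)S 2/3 ok · (3,6)N 0/2 unhappy
Row 4: (4,0)S 2/3 ok · (4,1)N 1/3 ok · (4,2)S 2/4 ok · (4,3)S 2/4 ok · (4,4)N 0/4 unhappy · (4,5)S 1/3 ok
Row 5: (5,0)S 2/2 ok · (5,2)N 2/3 ok · (5,3)N 2/4 ok · (5,4)S 0/3 unhappy · (5,5)N 2/4 ok · (5,6)N 2/2 ok
Row 6: (6,0)S 2/2 ok · (6,1)S 1/2 ok · (6,2)N 2/3 ok · (6,3)N 2/2 ok · (6,5)N 2/2 ok · (6,6)N 2/2 ok
Unsatisfied: (0,3), (1,1), (1,5), (2,1), (2,2), (2,4), (2,6), (3,1), (3,6), (4,4), (5,4) — 11 in total.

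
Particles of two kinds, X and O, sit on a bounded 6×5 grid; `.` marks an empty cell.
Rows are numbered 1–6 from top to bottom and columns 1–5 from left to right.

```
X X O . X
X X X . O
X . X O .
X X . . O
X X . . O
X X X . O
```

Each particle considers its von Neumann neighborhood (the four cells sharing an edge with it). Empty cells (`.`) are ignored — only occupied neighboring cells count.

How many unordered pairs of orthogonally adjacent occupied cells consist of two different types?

Scan each occupied cell's neighbors to the right and below so each pair is counted once.
Row 1: X(1,1)–X(1,2)= X(1,1)–X(2,1)= X(1,2)–O(1,3)≠ X(1,2)–X(2,2)= O(1,3)–X(2,3)≠ X(1,5)–O(2,5)≠  → 3/6 unlike.
Row 2: X(2,1)–X(2,2)= X(2,1)–X(3,1)= X(2,2)–X(2,3)= X(2,3)–X(3,3)=  → 0/4 unlike.
Row 3: X(3,1)–X(4,1)= X(3,3)–O(3,4)≠  → 1/2 unlike.
Row 4: X(4,1)–X(4,2)= X(4,1)–X(5,1)= X(4,2)–X(5,2)= O(4,5)–O(5,5)=  → 0/4 unlike.
Row 5: X(5,1)–X(5,2)= X(5,1)–X(6,1)= X(5,2)–X(6,2)= O(5,5)–O(6,5)=  → 0/4 unlike.
Row 6: X(6,1)–X(6,2)= X(6,2)–X(6,3)=  → 0/2 unlike.
Total adjacent occupied pairs: 22; unlike-type pairs: 4.

4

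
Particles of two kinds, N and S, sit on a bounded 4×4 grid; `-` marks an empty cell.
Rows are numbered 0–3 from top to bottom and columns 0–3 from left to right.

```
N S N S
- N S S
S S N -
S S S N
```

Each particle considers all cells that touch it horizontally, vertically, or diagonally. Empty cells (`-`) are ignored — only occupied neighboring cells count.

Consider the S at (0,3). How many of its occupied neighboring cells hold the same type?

2

Occupied neighbors of (0,3): (0,2)=N, (1,2)=S, (1,3)=S.
Same type (S): 2 of 3.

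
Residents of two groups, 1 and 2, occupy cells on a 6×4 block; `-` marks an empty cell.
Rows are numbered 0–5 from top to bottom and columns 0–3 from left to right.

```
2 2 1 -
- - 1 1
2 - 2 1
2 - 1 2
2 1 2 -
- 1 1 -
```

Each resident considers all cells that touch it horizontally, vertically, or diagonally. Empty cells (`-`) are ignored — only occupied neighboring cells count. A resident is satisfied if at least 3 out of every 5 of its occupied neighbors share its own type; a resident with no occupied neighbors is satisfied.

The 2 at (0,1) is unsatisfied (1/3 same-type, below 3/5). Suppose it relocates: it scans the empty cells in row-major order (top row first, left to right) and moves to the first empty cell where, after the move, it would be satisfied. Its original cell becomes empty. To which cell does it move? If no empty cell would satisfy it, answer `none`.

(1,0)

Vacating (0,1). Empty cells in order:
  (0,3): 0/3 same-type → still unsatisfied.
  (1,0): 2/2 same-type → satisfied — stop here.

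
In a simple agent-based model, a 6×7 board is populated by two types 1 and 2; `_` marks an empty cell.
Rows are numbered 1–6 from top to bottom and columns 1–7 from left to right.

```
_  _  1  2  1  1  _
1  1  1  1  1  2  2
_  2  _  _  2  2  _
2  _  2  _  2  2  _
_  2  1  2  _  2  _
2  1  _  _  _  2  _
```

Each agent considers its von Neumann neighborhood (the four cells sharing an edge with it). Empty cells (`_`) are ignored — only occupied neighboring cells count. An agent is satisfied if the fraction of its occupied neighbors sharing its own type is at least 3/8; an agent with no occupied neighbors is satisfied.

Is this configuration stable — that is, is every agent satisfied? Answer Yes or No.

Row 1: (1,3)1 1/2 satisfied · (1,4)2 0/3 not · (1,5)1 2/3 satisfied · (1,6)1 1/2 satisfied
Row 2: (2,1)1 1/1 satisfied · (2,2)1 2/3 satisfied · (2,3)1 3/3 satisfied · (2,4)1 2/3 satisfied · (2,5)1 2/4 satisfied · (2,6)2 2/4 satisfied · (2,7)2 1/1 satisfied
Row 3: (3,2)2 0/1 not · (3,5)2 2/3 satisfied · (3,6)2 3/3 satisfied
Row 4: (4,1)2 0/0 satisfied · (4,3)2 0/1 not · (4,5)2 2/2 satisfied · (4,6)2 3/3 satisfied
Row 5: (5,2)2 0/2 not · (5,3)1 0/3 not · (5,4)2 0/1 not · (5,6)2 2/2 satisfied
Row 6: (6,1)2 0/1 not · (6,2)1 0/2 not · (6,6)2 1/1 satisfied
For instance (1,4) has only 0/3 same-type neighbors, below 3/8.

No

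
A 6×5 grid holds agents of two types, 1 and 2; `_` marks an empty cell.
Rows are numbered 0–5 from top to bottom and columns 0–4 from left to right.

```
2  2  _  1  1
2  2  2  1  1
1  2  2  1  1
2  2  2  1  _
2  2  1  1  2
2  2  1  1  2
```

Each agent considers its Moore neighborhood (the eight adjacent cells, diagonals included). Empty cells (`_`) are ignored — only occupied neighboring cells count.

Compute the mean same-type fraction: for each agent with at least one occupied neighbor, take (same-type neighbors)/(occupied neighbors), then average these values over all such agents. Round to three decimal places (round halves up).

(0,0)2 3/3
(0,1)2 4/4
(0,3)1 3/4
(0,4)1 3/3
(1,0)2 4/5
(1,1)2 6/7
(1,2)2 4/7
(1,3)1 5/7
(1,4)1 5/5
(2,0)1 0/5
(2,1)2 7/8
(2,2)2 5/8
(2,3)1 4/7
(2,4)1 4/4
(3,0)2 4/5
(3,1)2 6/8
(3,2)2 4/8
(3,3)1 4/7
(4,0)2 5/5
(4,1)2 6/8
(4,2)1 4/8
(4,3)1 4/7
(4,4)2 1/4
(5,0)2 3/3
(5,1)2 3/5
(5,2)1 3/5
(5,3)1 3/5
(5,4)2 1/3
Sum over 28 agents: 3/3 + 4/4 + 3/4 + 3/3 + 4/5 + 6/7 + 4/7 + 5/7 + 5/5 + 0/5 + 7/8 + 5/8 + 4/7 + 4/4 + 4/5 + 6/8 + 4/8 + 4/7 + 5/5 + 6/8 + 4/8 + 4/7 + 1/4 + 3/3 + 3/5 + 3/5 + 3/5 + 1/3 = 2057/105; mean = 2057/105 ÷ 28 = 2057/2940 = 0.699659… → 0.700.

0.700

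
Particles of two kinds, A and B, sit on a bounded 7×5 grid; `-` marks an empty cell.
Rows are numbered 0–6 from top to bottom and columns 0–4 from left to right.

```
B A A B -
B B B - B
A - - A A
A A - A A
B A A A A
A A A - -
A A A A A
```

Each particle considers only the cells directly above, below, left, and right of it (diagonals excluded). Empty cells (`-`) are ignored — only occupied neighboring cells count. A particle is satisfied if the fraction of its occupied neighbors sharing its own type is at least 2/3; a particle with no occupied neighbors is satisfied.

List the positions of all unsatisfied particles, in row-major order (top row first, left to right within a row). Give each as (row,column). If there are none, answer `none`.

Row 0: (0,0)B 1/2 ✗ · (0,1)A 1/3 ✗ · (0,2)A 1/3 ✗ · (0,3)B 0/1 ✗
Row 1: (1,0)B 2/3 ✓ · (1,1)B 2/3 ✓ · (1,2)B 1/2 ✗ · (1,4)B 0/1 ✗
Row 2: (2,0)A 1/2 ✗ · (2,3)A 2/2 ✓ · (2,4)A 2/3 ✓
Row 3: (3,0)A 2/3 ✓ · (3,1)A 2/2 ✓ · (3,3)A 3/3 ✓ · (3,4)A 3/3 ✓
Row 4: (4,0)B 0/3 ✗ · (4,1)A 3/4 ✓ · (4,2)A 3/3 ✓ · (4,3)A 3/3 ✓ · (4,4)A 2/2 ✓
Row 5: (5,0)A 2/3 ✓ · (5,1)A 4/4 ✓ · (5,2)A 3/3 ✓
Row 6: (6,0)A 2/2 ✓ · (6,1)A 3/3 ✓ · (6,2)A 3/3 ✓ · (6,3)A 2/2 ✓ · (6,4)A 1/1 ✓

(0,0), (0,1), (0,2), (0,3), (1,2), (1,4), (2,0), (4,0)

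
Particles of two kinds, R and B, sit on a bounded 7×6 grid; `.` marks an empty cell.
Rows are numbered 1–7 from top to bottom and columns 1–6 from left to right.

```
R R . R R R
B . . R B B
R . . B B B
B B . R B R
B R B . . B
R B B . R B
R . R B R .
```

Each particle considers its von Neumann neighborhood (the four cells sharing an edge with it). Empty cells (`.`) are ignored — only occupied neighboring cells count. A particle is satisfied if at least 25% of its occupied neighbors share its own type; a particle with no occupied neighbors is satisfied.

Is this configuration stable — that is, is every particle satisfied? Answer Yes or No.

No

(1,1)R 1/2 ✓
(1,2)R 1/1 ✓
(1,4)R 2/2 ✓
(1,5)R 2/3 ✓
(1,6)R 1/2 ✓
(2,1)B 0/2 ✗
(2,4)R 1/3 ✓
(2,5)B 2/4 ✓
(2,6)B 2/3 ✓
(3,1)R 0/2 ✗
(3,4)B 1/3 ✓
(3,5)B 4/4 ✓
(3,6)B 2/3 ✓
(4,1)B 2/3 ✓
(4,2)B 1/2 ✓
(4,4)R 0/2 ✗
(4,5)B 1/3 ✓
(4,6)R 0/3 ✗
(5,1)B 1/3 ✓
(5,2)R 0/4 ✗
(5,3)B 1/2 ✓
(5,6)B 1/2 ✓
(6,1)R 1/3 ✓
(6,2)B 1/3 ✓
(6,3)B 2/3 ✓
(6,5)R 1/2 ✓
(6,6)B 1/2 ✓
(7,1)R 1/1 ✓
(7,3)R 0/2 ✗
(7,4)B 0/2 ✗
(7,5)R 1/2 ✓
For instance (2,1) has only 0/2 same-type neighbors, below 1/4.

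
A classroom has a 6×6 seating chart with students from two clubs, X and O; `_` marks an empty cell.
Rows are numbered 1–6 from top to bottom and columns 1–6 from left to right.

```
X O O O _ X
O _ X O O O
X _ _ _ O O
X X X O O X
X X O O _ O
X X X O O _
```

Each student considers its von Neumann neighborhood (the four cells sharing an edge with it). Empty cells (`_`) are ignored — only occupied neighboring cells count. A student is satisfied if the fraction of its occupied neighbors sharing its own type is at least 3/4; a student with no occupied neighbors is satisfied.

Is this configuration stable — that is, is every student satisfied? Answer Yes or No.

No

Row 1: (1,1)X 0/2 unhappy · (1,2)O 1/2 unhappy · (1,3)O 2/3 unhappy · (1,4)O 2/2 ok · (1,6)X 0/1 unhappy
Row 2: (2,1)O 0/2 unhappy · (2,3)X 0/2 unhappy · (2,4)O 2/3 unhappy · (2,5)O 3/3 ok · (2,6)O 2/3 unhappy
Row 3: (3,1)X 1/2 unhappy · (3,5)O 3/3 ok · (3,6)O 2/3 unhappy
Row 4: (4,1)X 3/3 ok · (4,2)X 3/3 ok · (4,3)X 1/3 unhappy · (4,4)O 2/3 unhappy · (4,5)O 2/3 unhappy · (4,6)X 0/3 unhappy
Row 5: (5,1)X 3/3 ok · (5,2)X 3/4 ok · (5,3)O 1/4 unhappy · (5,4)O 3/3 ok · (5,6)O 0/1 unhappy
Row 6: (6,1)X 2/2 ok · (6,2)X 3/3 ok · (6,3)X 1/3 unhappy · (6,4)O 2/3 unhappy · (6,5)O 1/1 ok
For instance (1,1) has only 0/2 same-type neighbors, below 3/4.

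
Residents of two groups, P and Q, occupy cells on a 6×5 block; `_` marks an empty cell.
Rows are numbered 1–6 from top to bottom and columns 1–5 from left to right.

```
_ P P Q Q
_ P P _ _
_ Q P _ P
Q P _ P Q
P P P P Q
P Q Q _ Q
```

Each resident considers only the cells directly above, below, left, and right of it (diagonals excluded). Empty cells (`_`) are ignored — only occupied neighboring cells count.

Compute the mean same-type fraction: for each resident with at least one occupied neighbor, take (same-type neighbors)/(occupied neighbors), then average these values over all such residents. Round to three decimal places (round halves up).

Row 1: (1,2)P 2/2 · (1,3)P 2/3 · (1,4)Q 1/2 · (1,5)Q 1/1
Row 2: (2,2)P 2/3 · (2,3)P 3/3
Row 3: (3,2)Q 0/3 · (3,3)P 1/2 · (3,5)P 0/1
Row 4: (4,1)Q 0/2 · (4,2)P 1/3 · (4,4)P 1/2 · (4,5)Q 1/3
Row 5: (5,1)P 2/3 · (5,2)P 3/4 · (5,3)P 2/3 · (5,4)P 2/3 · (5,5)Q 2/3
Row 6: (6,1)P 1/2 · (6,2)Q 1/3 · (6,3)Q 1/2 · (6,5)Q 1/1
Sum over 22 residents: 2/2 + 2/3 + 1/2 + 1/1 + 2/3 + 3/3 + 0/3 + 1/2 + 0/1 + 0/2 + 1/3 + 1/2 + 1/3 + 2/3 + 3/4 + 2/3 + 2/3 + 2/3 + 1/2 + 1/3 + 1/2 + 1/1 = 49/4; mean = 49/4 ÷ 22 = 49/88 = 0.556818… → 0.557.

0.557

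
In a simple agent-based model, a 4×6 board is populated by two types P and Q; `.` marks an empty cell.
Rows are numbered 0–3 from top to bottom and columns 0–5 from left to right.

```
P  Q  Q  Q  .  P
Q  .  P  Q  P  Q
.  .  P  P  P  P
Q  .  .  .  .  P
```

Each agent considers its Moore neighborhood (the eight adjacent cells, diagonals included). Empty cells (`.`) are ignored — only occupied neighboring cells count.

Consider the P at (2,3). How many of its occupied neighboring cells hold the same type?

Occupied neighbors of (2,3): (1,2)=P, (1,3)=Q, (1,4)=P, (2,2)=P, (2,4)=P.
Same type (P): 4 of 5.

4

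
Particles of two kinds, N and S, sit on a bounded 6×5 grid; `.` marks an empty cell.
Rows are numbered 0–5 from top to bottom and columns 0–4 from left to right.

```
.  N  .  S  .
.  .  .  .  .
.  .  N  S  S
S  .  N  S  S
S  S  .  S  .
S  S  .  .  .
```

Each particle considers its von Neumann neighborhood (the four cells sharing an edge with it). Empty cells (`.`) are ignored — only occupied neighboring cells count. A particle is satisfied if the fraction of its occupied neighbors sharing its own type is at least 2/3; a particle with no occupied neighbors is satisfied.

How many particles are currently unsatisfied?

(0,1)N 0/0 satisfied
(0,3)S 0/0 satisfied
(2,2)N 1/2 not
(2,3)S 2/3 satisfied
(2,4)S 2/2 satisfied
(3,0)S 1/1 satisfied
(3,2)N 1/2 not
(3,3)S 3/4 satisfied
(3,4)S 2/2 satisfied
(4,0)S 3/3 satisfied
(4,1)S 2/2 satisfied
(4,3)S 1/1 satisfied
(5,0)S 2/2 satisfied
(5,1)S 2/2 satisfied
Unsatisfied: (2,2), (3,2) — 2 in total.

2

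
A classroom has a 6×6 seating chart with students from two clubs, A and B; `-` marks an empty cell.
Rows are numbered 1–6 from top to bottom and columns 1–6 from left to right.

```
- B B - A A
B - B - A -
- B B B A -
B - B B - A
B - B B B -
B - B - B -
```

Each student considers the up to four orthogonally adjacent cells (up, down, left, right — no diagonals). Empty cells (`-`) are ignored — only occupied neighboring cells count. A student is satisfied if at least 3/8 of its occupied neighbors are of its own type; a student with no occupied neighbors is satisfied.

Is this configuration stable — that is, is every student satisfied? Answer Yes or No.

Yes

(1,2)B 1/1 ✓
(1,3)B 2/2 ✓
(1,5)A 2/2 ✓
(1,6)A 1/1 ✓
(2,1)B 0/0 ✓
(2,3)B 2/2 ✓
(2,5)A 2/2 ✓
(3,2)B 1/1 ✓
(3,3)B 4/4 ✓
(3,4)B 2/3 ✓
(3,5)A 1/2 ✓
(4,1)B 1/1 ✓
(4,3)B 3/3 ✓
(4,4)B 3/3 ✓
(4,6)A 0/0 ✓
(5,1)B 2/2 ✓
(5,3)B 3/3 ✓
(5,4)B 3/3 ✓
(5,5)B 2/2 ✓
(6,1)B 1/1 ✓
(6,3)B 1/1 ✓
(6,5)B 1/1 ✓
All meet the threshold, so the configuration is stable.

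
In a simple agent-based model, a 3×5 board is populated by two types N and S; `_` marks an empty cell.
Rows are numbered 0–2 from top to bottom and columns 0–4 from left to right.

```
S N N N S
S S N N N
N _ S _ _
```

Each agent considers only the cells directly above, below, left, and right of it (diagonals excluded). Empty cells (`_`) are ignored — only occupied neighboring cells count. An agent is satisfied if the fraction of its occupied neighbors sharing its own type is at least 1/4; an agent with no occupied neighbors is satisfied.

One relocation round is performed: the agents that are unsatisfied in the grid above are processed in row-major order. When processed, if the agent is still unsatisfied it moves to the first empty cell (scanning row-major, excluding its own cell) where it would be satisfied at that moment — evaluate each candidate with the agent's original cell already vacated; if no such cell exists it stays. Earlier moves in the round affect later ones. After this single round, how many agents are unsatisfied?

0

Initially unsatisfied (in order): (0,4), (2,0), (2,2).
  (0,4) → (2,1).
  (2,0) → (0,4).
  (2,2): now satisfied by earlier moves; stays.
Resulting grid:
S N N N N
S S N N N
_ S S _ _
All satisfied now.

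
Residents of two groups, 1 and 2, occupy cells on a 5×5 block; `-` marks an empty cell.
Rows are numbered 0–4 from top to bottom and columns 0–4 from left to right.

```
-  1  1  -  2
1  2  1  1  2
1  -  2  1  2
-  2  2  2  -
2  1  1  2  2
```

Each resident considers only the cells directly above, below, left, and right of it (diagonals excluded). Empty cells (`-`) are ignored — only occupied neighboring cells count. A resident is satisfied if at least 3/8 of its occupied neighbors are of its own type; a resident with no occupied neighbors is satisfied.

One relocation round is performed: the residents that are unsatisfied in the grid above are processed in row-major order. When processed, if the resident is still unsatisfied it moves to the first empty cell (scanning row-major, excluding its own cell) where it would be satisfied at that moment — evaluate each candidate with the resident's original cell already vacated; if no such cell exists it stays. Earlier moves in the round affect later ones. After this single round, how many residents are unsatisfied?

Initially unsatisfied (in order): (1,1), (2,2), (2,3), (4,0), (4,1), (4,2).
  (1,1) → (2,1).
  (2,2): now satisfied by earlier moves; stays.
  (2,3) → (0,0).
  (4,0) → (2,3).
  (4,1): now satisfied by earlier moves; stays.
  (4,2) → (0,3).
Resulting grid:
1 1 1 1 2
1 - 1 1 2
1 2 2 2 2
- 2 2 2 -
- 1 - 2 2
Unsatisfied now: (4,1).

1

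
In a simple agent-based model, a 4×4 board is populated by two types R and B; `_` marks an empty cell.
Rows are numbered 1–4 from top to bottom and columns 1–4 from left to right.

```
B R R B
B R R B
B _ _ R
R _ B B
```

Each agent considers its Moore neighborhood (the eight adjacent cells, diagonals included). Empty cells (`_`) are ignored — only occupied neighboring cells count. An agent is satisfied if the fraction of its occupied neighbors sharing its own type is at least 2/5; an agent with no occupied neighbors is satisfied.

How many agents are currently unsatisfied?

6

(1,1)B 1/3 not
(1,2)R 3/5 satisfied
(1,3)R 3/5 satisfied
(1,4)B 1/3 not
(2,1)B 2/4 satisfied
(2,2)R 3/6 satisfied
(2,3)R 4/6 satisfied
(2,4)B 1/4 not
(3,1)B 1/3 not
(3,4)R 1/4 not
(4,1)R 0/1 not
(4,3)B 1/2 satisfied
(4,4)B 1/2 satisfied
Unsatisfied: (1,1), (1,4), (2,4), (3,1), (3,4), (4,1) — 6 in total.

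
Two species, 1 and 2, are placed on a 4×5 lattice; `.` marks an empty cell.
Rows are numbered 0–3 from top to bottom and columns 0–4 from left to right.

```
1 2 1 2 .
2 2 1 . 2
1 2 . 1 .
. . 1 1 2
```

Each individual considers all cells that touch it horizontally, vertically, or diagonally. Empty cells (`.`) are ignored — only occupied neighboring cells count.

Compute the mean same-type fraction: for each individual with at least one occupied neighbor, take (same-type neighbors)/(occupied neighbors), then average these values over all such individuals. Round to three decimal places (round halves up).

0.370

(0,0)1 0/3
(0,1)2 2/5
(0,2)1 1/4
(0,3)2 1/3
(1,0)2 3/5
(1,1)2 3/7
(1,2)1 2/6
(1,4)2 1/2
(2,0)1 0/3
(2,1)2 2/5
(2,3)1 3/5
(3,2)1 2/3
(3,3)1 2/3
(3,4)2 0/2
Sum over 14 individuals: 0/3 + 2/5 + 1/4 + 1/3 + 3/5 + 3/7 + 2/6 + 1/2 + 0/3 + 2/5 + 3/5 + 2/3 + 2/3 + 0/2 = 145/28; mean = 145/28 ÷ 14 = 145/392 = 0.369897… → 0.370.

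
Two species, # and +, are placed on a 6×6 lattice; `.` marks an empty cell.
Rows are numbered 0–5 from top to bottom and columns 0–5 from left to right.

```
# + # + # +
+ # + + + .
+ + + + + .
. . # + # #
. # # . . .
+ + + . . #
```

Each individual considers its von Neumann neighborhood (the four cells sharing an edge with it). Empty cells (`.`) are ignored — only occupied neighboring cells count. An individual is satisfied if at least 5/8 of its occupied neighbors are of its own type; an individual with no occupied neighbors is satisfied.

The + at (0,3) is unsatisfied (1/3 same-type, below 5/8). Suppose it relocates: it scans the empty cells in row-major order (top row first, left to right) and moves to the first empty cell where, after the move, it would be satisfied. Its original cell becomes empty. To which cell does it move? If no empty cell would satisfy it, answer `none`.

Vacating (0,3). Empty cells in order:
  (1,5): 2/2 same-type → satisfied — stop here.

(1,5)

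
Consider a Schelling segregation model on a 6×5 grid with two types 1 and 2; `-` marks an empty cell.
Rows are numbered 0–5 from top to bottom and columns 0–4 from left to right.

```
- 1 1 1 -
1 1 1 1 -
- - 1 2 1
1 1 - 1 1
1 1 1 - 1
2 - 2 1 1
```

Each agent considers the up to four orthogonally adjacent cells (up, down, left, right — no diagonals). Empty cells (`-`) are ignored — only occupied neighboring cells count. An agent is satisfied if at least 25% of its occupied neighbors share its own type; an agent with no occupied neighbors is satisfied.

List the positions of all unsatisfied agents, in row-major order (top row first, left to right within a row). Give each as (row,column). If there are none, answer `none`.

(0,1)1 2/2 satisfied
(0,2)1 3/3 satisfied
(0,3)1 2/2 satisfied
(1,0)1 1/1 satisfied
(1,1)1 3/3 satisfied
(1,2)1 4/4 satisfied
(1,3)1 2/3 satisfied
(2,2)1 1/2 satisfied
(2,3)2 0/4 not
(2,4)1 1/2 satisfied
(3,0)1 2/2 satisfied
(3,1)1 2/2 satisfied
(3,3)1 1/2 satisfied
(3,4)1 3/3 satisfied
(4,0)1 2/3 satisfied
(4,1)1 3/3 satisfied
(4,2)1 1/2 satisfied
(4,4)1 2/2 satisfied
(5,0)2 0/1 not
(5,2)2 0/2 not
(5,3)1 1/2 satisfied
(5,4)1 2/2 satisfied

(2,3), (5,0), (5,2)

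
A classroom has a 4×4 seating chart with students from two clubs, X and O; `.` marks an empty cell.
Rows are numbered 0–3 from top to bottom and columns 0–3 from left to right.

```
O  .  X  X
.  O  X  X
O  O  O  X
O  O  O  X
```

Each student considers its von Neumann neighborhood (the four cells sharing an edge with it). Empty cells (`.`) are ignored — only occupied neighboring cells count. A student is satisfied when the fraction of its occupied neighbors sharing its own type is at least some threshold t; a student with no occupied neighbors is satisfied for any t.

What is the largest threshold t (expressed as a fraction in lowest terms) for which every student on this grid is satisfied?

(0,0)O — no occupied neighbors
(0,2)X 2/2
(0,3)X 2/2
(1,1)O 1/2
(1,2)X 2/4
(1,3)X 3/3
(2,0)O 2/2
(2,1)O 4/4
(2,2)O 2/4
(2,3)X 2/3
(3,0)O 2/2
(3,1)O 3/3
(3,2)O 2/3
(3,3)X 1/2
The smallest same-type fraction is 1/2 at (1,1), which reduces to 1/2. Any threshold above that leaves this student unsatisfied.

1/2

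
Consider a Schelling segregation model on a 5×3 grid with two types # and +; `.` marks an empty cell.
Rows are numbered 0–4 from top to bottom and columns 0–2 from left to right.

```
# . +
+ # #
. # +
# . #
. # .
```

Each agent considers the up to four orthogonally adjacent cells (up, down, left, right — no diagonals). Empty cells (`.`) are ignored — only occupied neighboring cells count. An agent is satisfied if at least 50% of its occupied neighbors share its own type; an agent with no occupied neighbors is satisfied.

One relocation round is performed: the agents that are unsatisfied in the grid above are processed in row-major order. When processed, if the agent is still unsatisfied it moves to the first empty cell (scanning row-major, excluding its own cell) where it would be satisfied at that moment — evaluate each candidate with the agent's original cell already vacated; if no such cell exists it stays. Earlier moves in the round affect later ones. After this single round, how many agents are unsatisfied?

1

Initially unsatisfied (in order): (0,0), (0,2), (1,0), (1,2), (2,2), (3,2).
  (0,0) → (0,1).
  (0,2) → (0,0).
  (1,0): now satisfied by earlier moves; stays.
  (1,2): now satisfied by earlier moves; stays.
  (2,2): no empty cell satisfies it; stays.
  (3,2) → (0,2).
Resulting grid:
+ # #
+ # #
. # +
# . .
. # .
Unsatisfied now: (2,2).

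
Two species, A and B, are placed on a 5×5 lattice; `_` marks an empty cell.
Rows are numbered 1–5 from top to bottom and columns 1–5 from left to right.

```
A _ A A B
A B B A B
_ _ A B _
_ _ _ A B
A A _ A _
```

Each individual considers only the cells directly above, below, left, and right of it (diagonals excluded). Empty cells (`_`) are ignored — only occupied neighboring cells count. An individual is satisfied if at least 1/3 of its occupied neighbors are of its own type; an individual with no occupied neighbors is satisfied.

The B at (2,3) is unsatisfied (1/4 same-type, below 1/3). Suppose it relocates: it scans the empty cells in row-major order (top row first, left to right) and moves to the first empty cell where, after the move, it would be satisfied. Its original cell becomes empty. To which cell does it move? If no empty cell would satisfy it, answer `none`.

Vacating (2,3). Empty cells in order:
  (1,2): 1/3 same-type → satisfied — stop here.

(1,2)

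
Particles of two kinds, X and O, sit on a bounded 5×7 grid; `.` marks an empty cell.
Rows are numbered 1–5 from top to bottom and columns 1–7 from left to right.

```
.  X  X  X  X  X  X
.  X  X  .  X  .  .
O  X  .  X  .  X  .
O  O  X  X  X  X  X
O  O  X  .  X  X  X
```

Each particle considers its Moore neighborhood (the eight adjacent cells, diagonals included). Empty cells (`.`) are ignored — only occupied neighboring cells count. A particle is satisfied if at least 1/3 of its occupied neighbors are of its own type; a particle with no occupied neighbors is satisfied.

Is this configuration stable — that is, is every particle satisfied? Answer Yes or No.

Yes

Row 1: (1,2)X 3/3 ✓ · (1,3)X 4/4 ✓ · (1,4)X 4/4 ✓ · (1,5)X 3/3 ✓ · (1,6)X 3/3 ✓ · (1,7)X 1/1 ✓
Row 2: (2,2)X 4/5 ✓ · (2,3)X 6/6 ✓ · (2,5)X 5/5 ✓
Row 3: (3,1)O 2/4 ✓ · (3,2)X 3/6 ✓ · (3,4)X 5/5 ✓ · (3,6)X 4/4 ✓
Row 4: (4,1)O 4/5 ✓ · (4,2)O 4/7 ✓ · (4,3)X 4/6 ✓ · (4,4)X 5/5 ✓ · (4,5)X 6/6 ✓ · (4,6)X 6/6 ✓ · (4,7)X 4/4 ✓
Row 5: (5,1)O 3/3 ✓ · (5,2)O 3/5 ✓ · (5,3)X 2/4 ✓ · (5,5)X 4/4 ✓ · (5,6)X 5/5 ✓ · (5,7)X 3/3 ✓
All meet the threshold, so the configuration is stable.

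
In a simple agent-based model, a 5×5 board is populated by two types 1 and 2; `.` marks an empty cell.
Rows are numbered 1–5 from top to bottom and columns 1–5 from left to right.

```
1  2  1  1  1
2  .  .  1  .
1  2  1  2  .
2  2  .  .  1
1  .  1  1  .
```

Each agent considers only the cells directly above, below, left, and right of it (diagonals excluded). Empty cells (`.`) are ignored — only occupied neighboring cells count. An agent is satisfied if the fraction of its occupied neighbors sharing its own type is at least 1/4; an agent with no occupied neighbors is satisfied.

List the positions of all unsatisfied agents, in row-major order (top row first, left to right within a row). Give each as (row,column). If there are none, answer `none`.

(1,1), (1,2), (2,1), (3,1), (3,3), (3,4), (5,1)

(1,1)1 0/2 not
(1,2)2 0/2 not
(1,3)1 1/2 satisfied
(1,4)1 3/3 satisfied
(1,5)1 1/1 satisfied
(2,1)2 0/2 not
(2,4)1 1/2 satisfied
(3,1)1 0/3 not
(3,2)2 1/3 satisfied
(3,3)1 0/2 not
(3,4)2 0/2 not
(4,1)2 1/3 satisfied
(4,2)2 2/2 satisfied
(4,5)1 0/0 satisfied
(5,1)1 0/1 not
(5,3)1 1/1 satisfied
(5,4)1 1/1 satisfied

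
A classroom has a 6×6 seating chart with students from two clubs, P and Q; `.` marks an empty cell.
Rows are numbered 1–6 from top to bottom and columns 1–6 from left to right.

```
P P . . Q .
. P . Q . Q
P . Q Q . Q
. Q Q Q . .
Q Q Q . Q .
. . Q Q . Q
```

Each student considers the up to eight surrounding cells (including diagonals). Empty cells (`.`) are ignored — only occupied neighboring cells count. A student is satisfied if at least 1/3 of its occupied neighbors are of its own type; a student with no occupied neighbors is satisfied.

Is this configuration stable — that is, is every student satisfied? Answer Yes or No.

Row 1: (1,1)P 2/2 satisfied · (1,2)P 2/2 satisfied · (1,5)Q 2/2 satisfied
Row 2: (2,2)P 3/4 satisfied · (2,4)Q 3/3 satisfied · (2,6)Q 2/2 satisfied
Row 3: (3,1)P 1/2 satisfied · (3,3)Q 5/6 satisfied · (3,4)Q 4/4 satisfied · (3,6)Q 1/1 satisfied
Row 4: (4,2)Q 5/6 satisfied · (4,3)Q 6/6 satisfied · (4,4)Q 5/5 satisfied
Row 5: (5,1)Q 2/2 satisfied · (5,2)Q 5/5 satisfied · (5,3)Q 6/6 satisfied · (5,5)Q 3/3 satisfied
Row 6: (6,3)Q 3/3 satisfied · (6,4)Q 3/3 satisfied · (6,6)Q 1/1 satisfied
All meet the threshold, so the configuration is stable.

Yes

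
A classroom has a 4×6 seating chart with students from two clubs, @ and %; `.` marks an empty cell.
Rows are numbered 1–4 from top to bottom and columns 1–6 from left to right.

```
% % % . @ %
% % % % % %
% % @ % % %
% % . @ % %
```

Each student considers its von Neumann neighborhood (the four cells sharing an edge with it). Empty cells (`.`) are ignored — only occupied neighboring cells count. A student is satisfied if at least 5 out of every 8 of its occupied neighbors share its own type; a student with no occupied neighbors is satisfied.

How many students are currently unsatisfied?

5

Row 1: (1,1)% 2/2 ✓ · (1,2)% 3/3 ✓ · (1,3)% 2/2 ✓ · (1,5)@ 0/2 ✗ · (1,6)% 1/2 ✗
Row 2: (2,1)% 3/3 ✓ · (2,2)% 4/4 ✓ · (2,3)% 3/4 ✓ · (2,4)% 3/3 ✓ · (2,5)% 3/4 ✓ · (2,6)% 3/3 ✓
Row 3: (3,1)% 3/3 ✓ · (3,2)% 3/4 ✓ · (3,3)@ 0/3 ✗ · (3,4)% 2/4 ✗ · (3,5)% 4/4 ✓ · (3,6)% 3/3 ✓
Row 4: (4,1)% 2/2 ✓ · (4,2)% 2/2 ✓ · (4,4)@ 0/2 ✗ · (4,5)% 2/3 ✓ · (4,6)% 2/2 ✓
Unsatisfied: (1,5), (1,6), (3,3), (3,4), (4,4) — 5 in total.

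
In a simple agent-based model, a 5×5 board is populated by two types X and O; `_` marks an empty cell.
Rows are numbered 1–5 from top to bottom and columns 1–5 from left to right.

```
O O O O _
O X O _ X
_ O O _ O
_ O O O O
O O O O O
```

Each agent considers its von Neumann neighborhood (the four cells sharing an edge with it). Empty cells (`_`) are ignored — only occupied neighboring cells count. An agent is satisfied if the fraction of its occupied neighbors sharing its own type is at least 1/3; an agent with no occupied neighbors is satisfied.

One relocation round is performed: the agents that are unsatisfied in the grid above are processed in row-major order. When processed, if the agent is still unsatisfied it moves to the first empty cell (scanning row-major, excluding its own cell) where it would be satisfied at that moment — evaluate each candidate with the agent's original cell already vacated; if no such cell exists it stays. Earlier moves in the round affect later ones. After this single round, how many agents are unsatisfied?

0

Initially unsatisfied (in order): (2,2), (2,5).
  (2,2) → (1,5).
  (2,5): now satisfied by earlier moves; stays.
Resulting grid:
O O O O X
O _ O _ X
_ O O _ O
_ O O O O
O O O O O
All satisfied now.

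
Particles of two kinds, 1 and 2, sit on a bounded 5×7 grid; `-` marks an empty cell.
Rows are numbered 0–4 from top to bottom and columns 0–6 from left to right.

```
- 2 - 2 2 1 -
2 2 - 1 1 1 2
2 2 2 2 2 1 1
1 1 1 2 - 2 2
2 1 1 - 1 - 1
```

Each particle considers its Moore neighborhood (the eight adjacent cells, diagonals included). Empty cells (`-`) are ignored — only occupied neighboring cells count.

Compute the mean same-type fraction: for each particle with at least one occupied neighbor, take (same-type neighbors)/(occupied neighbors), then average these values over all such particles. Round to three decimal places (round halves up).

(0,1)2 2/2
(0,3)2 1/3
(0,4)2 1/5
(0,5)1 2/4
(1,0)2 4/4
(1,1)2 5/5
(1,3)1 1/6
(1,4)1 4/8
(1,5)1 4/7
(1,6)2 0/4
(2,0)2 3/5
(2,1)2 4/7
(2,2)2 4/7
(2,3)2 3/6
(2,4)2 3/7
(2,5)1 3/7
(2,6)1 2/5
(3,0)1 2/5
(3,1)1 4/8
(3,2)1 3/7
(3,3)2 3/6
(3,5)2 2/6
(3,6)2 1/4
(4,0)2 0/3
(4,1)1 4/5
(4,2)1 3/4
(4,4)1 0/2
(4,6)1 0/2
Sum over 28 particles: 2/2 + 1/3 + 1/5 + 2/4 + 4/4 + 5/5 + 1/6 + 4/8 + 4/7 + 0/4 + 3/5 + 4/7 + 4/7 + 3/6 + 3/7 + 3/7 + 2/5 + 2/5 + 4/8 + 3/7 + 3/6 + 2/6 + 1/4 + 0/3 + 4/5 + 3/4 + 0/2 + 0/2 = 191/15; mean = 191/15 ÷ 28 = 191/420 = 0.454761… → 0.455.

0.455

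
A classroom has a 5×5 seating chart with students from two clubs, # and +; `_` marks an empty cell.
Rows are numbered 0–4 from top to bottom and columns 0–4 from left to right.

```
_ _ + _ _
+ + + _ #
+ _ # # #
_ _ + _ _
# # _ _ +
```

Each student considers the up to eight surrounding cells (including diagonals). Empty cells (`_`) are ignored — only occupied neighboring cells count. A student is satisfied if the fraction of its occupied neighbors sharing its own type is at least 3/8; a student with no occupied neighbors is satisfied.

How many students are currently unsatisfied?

Row 0: (0,2)+ 2/2 ✓
Row 1: (1,0)+ 2/2 ✓ · (1,1)+ 4/5 ✓ · (1,2)+ 2/4 ✓ · (1,4)# 2/2 ✓
Row 2: (2,0)+ 2/2 ✓ · (2,2)# 1/4 ✗ · (2,3)# 3/5 ✓ · (2,4)# 2/2 ✓
Row 3: (3,2)+ 0/3 ✗
Row 4: (4,0)# 1/1 ✓ · (4,1)# 1/2 ✓ · (4,4)+ 0/0 ✓
Unsatisfied: (2,2), (3,2) — 2 in total.

2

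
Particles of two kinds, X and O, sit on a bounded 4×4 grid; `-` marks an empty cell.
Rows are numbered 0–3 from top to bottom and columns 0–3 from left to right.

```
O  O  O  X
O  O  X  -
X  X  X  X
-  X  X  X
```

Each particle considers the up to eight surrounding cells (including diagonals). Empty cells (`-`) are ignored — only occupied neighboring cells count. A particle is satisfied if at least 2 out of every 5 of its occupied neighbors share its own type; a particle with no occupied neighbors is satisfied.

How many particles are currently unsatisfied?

0

(0,0)O 3/3 ✓
(0,1)O 4/5 ✓
(0,2)O 2/4 ✓
(0,3)X 1/2 ✓
(1,0)O 3/5 ✓
(1,1)O 4/8 ✓
(1,2)X 4/7 ✓
(2,0)X 2/4 ✓
(2,1)X 5/7 ✓
(2,2)X 6/7 ✓
(2,3)X 4/4 ✓
(3,1)X 4/4 ✓
(3,2)X 5/5 ✓
(3,3)X 3/3 ✓
Every one meets the threshold.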